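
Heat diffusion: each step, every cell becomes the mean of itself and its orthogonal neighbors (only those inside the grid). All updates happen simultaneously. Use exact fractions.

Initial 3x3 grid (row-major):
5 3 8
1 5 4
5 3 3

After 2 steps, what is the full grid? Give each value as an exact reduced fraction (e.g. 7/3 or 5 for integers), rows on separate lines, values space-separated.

Answer: 49/12 329/80 61/12
33/10 429/100 62/15
11/3 203/60 37/9

Derivation:
After step 1:
  3 21/4 5
  4 16/5 5
  3 4 10/3
After step 2:
  49/12 329/80 61/12
  33/10 429/100 62/15
  11/3 203/60 37/9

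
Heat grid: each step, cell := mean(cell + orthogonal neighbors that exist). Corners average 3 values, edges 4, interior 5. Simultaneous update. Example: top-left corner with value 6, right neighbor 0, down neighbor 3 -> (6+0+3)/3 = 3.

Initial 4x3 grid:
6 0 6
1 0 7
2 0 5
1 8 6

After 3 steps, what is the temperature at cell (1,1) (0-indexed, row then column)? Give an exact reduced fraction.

Answer: 16783/6000

Derivation:
Step 1: cell (1,1) = 8/5
Step 2: cell (1,1) = 287/100
Step 3: cell (1,1) = 16783/6000
Full grid after step 3:
  5141/2160 10943/3600 1889/540
  17411/7200 16783/6000 6809/1800
  17731/7200 1689/500 14353/3600
  341/108 17549/4800 1963/432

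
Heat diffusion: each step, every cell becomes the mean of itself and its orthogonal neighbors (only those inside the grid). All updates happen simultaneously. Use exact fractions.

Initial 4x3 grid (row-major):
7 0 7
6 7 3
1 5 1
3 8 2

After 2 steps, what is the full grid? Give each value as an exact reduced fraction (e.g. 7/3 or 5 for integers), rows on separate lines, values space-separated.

Answer: 89/18 1027/240 157/36
263/60 118/25 887/240
87/20 98/25 919/240
49/12 497/120 131/36

Derivation:
After step 1:
  13/3 21/4 10/3
  21/4 21/5 9/2
  15/4 22/5 11/4
  4 9/2 11/3
After step 2:
  89/18 1027/240 157/36
  263/60 118/25 887/240
  87/20 98/25 919/240
  49/12 497/120 131/36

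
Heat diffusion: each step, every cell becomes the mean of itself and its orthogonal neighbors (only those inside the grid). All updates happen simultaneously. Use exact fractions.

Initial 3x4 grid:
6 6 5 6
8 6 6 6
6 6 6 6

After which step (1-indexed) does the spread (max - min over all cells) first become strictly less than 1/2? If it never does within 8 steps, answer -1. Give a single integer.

Answer: 4

Derivation:
Step 1: max=20/3, min=17/3, spread=1
Step 2: max=787/120, min=689/120, spread=49/60
Step 3: max=6917/1080, min=6269/1080, spread=3/5
Step 4: max=2730763/432000, min=190511/32400, spread=571849/1296000
  -> spread < 1/2 first at step 4
Step 5: max=24411233/3888000, min=5737097/972000, spread=97523/259200
Step 6: max=1454334007/233280000, min=173279129/29160000, spread=302671/1036800
Step 7: max=86930757413/13996800000, min=10435556311/1749600000, spread=45950759/186624000
Step 8: max=5195339355967/839808000000, min=628611705449/104976000000, spread=443855233/2239488000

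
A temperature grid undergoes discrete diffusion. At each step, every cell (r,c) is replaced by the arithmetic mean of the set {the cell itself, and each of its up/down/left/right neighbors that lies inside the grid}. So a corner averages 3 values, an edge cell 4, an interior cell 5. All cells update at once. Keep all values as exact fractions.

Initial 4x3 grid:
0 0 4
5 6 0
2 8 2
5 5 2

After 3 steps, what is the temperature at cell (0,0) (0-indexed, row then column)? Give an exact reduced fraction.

Step 1: cell (0,0) = 5/3
Step 2: cell (0,0) = 89/36
Step 3: cell (0,0) = 5923/2160
Full grid after step 3:
  5923/2160 2101/800 2659/1080
  24379/7200 6499/2000 5351/1800
  9953/2400 7789/2000 1413/400
  3127/720 5029/1200 673/180

Answer: 5923/2160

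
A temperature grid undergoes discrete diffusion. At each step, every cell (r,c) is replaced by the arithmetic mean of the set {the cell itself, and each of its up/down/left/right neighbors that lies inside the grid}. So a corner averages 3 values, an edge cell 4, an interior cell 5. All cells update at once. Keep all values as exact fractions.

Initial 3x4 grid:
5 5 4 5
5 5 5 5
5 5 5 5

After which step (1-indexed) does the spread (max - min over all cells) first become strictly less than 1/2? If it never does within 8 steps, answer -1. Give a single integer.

Answer: 1

Derivation:
Step 1: max=5, min=14/3, spread=1/3
  -> spread < 1/2 first at step 1
Step 2: max=5, min=569/120, spread=31/120
Step 3: max=5, min=5189/1080, spread=211/1080
Step 4: max=8953/1800, min=523103/108000, spread=14077/108000
Step 5: max=536317/108000, min=4719593/972000, spread=5363/48600
Step 6: max=297131/60000, min=142059191/29160000, spread=93859/1166400
Step 7: max=480663533/97200000, min=8537725519/1749600000, spread=4568723/69984000
Step 8: max=14398381111/2916000000, min=513099564371/104976000000, spread=8387449/167961600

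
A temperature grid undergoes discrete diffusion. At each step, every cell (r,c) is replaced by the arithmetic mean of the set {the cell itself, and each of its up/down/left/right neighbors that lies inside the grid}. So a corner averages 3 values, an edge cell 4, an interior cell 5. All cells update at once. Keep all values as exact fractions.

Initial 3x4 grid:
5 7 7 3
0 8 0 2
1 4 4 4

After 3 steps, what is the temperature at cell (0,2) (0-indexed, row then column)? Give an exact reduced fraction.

Answer: 33/8

Derivation:
Step 1: cell (0,2) = 17/4
Step 2: cell (0,2) = 24/5
Step 3: cell (0,2) = 33/8
Full grid after step 3:
  1523/360 75/16 33/8 2819/720
  5627/1440 4589/1200 2393/600 9581/2880
  6883/2160 1045/288 953/288 3601/1080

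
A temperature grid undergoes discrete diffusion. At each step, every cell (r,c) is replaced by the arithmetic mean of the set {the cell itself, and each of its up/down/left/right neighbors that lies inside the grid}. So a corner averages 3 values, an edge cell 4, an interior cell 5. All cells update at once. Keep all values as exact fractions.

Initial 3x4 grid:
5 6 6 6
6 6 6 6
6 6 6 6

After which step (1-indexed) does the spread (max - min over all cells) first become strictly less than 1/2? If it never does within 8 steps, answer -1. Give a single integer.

Answer: 1

Derivation:
Step 1: max=6, min=17/3, spread=1/3
  -> spread < 1/2 first at step 1
Step 2: max=6, min=103/18, spread=5/18
Step 3: max=6, min=1255/216, spread=41/216
Step 4: max=6, min=151303/25920, spread=4217/25920
Step 5: max=43121/7200, min=9122051/1555200, spread=38417/311040
Step 6: max=861403/144000, min=548671789/93312000, spread=1903471/18662400
Step 7: max=25804241/4320000, min=32991330911/5598720000, spread=18038617/223948800
Step 8: max=2319873241/388800000, min=1982271017149/335923200000, spread=883978523/13436928000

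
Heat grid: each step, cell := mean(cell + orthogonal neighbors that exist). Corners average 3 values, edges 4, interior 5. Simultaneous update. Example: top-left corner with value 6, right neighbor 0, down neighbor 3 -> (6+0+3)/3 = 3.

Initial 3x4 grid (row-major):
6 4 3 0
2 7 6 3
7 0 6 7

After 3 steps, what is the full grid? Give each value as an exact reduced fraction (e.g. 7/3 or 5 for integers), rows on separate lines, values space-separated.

Answer: 3101/720 10511/2400 9041/2400 527/144
10961/2400 4249/1000 6581/1500 14419/3600
339/80 11111/2400 32423/7200 1987/432

Derivation:
After step 1:
  4 5 13/4 2
  11/2 19/5 5 4
  3 5 19/4 16/3
After step 2:
  29/6 321/80 61/16 37/12
  163/40 243/50 104/25 49/12
  9/2 331/80 241/48 169/36
After step 3:
  3101/720 10511/2400 9041/2400 527/144
  10961/2400 4249/1000 6581/1500 14419/3600
  339/80 11111/2400 32423/7200 1987/432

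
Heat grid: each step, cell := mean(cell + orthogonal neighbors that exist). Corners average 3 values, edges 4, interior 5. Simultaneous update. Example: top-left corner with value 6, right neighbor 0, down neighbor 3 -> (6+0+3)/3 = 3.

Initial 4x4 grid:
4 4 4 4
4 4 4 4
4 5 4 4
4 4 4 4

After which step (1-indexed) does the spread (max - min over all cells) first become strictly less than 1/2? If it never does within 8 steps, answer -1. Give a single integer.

Step 1: max=17/4, min=4, spread=1/4
  -> spread < 1/2 first at step 1
Step 2: max=211/50, min=4, spread=11/50
Step 3: max=9967/2400, min=4, spread=367/2400
Step 4: max=44771/10800, min=2413/600, spread=1337/10800
Step 5: max=1337669/324000, min=72469/18000, spread=33227/324000
Step 6: max=40094327/9720000, min=436049/108000, spread=849917/9720000
Step 7: max=1200114347/291600000, min=6548533/1620000, spread=21378407/291600000
Step 8: max=35958462371/8748000000, min=1967688343/486000000, spread=540072197/8748000000

Answer: 1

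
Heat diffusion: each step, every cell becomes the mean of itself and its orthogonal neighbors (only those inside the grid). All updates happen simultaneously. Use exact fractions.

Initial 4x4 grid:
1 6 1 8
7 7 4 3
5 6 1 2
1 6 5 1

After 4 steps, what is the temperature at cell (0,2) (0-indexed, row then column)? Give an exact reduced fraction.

Answer: 16557/4000

Derivation:
Step 1: cell (0,2) = 19/4
Step 2: cell (0,2) = 157/40
Step 3: cell (0,2) = 1741/400
Step 4: cell (0,2) = 16557/4000
Full grid after step 4:
  301267/64800 494363/108000 16557/4000 43093/10800
  1024411/216000 159173/36000 123359/30000 21893/6000
  327737/72000 43637/10000 666379/180000 184813/54000
  48221/10800 294677/72000 781687/216000 205513/64800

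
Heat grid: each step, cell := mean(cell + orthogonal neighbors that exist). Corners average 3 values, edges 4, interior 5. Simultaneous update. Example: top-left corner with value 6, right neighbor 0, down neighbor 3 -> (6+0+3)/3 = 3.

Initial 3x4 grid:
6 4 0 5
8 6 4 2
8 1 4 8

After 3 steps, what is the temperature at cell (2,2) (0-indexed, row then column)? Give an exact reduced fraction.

Step 1: cell (2,2) = 17/4
Step 2: cell (2,2) = 253/60
Step 3: cell (2,2) = 15839/3600
Full grid after step 3:
  3827/720 3607/800 27203/7200 467/135
  19799/3600 28579/6000 1987/500 6299/1600
  2959/540 8797/1800 15839/3600 9007/2160

Answer: 15839/3600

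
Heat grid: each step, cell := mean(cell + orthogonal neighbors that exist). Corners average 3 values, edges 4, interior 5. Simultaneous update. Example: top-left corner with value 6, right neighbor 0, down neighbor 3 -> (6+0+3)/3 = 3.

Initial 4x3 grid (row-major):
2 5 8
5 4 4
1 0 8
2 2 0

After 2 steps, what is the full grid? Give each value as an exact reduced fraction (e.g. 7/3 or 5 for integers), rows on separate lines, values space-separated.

Answer: 47/12 1081/240 197/36
63/20 407/100 137/30
29/12 63/25 23/6
14/9 9/4 22/9

Derivation:
After step 1:
  4 19/4 17/3
  3 18/5 6
  2 3 3
  5/3 1 10/3
After step 2:
  47/12 1081/240 197/36
  63/20 407/100 137/30
  29/12 63/25 23/6
  14/9 9/4 22/9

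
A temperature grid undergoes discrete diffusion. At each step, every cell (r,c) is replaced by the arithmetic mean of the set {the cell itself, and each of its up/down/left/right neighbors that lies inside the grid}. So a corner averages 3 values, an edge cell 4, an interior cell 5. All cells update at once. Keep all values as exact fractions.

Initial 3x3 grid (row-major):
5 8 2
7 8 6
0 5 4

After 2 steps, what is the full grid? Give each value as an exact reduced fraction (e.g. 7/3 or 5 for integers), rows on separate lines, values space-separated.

Answer: 209/36 491/80 193/36
337/60 134/25 83/15
53/12 401/80 19/4

Derivation:
After step 1:
  20/3 23/4 16/3
  5 34/5 5
  4 17/4 5
After step 2:
  209/36 491/80 193/36
  337/60 134/25 83/15
  53/12 401/80 19/4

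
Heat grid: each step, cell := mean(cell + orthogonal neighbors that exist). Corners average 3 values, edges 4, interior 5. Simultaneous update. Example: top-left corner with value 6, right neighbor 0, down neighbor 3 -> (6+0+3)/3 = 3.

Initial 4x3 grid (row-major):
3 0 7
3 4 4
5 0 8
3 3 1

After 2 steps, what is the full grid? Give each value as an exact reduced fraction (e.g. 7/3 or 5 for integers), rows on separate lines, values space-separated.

Answer: 37/12 341/120 155/36
107/40 96/25 223/60
85/24 279/100 17/4
49/18 161/48 3

Derivation:
After step 1:
  2 7/2 11/3
  15/4 11/5 23/4
  11/4 4 13/4
  11/3 7/4 4
After step 2:
  37/12 341/120 155/36
  107/40 96/25 223/60
  85/24 279/100 17/4
  49/18 161/48 3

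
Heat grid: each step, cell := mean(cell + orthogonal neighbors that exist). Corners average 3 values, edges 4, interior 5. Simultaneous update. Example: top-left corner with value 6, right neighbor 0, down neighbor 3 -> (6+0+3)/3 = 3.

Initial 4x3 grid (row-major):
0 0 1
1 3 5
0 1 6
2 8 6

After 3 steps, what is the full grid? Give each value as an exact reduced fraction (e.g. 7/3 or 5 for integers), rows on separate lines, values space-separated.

Answer: 115/108 373/225 319/144
358/225 12983/6000 7327/2400
8323/3600 3333/1000 28621/7200
6881/2160 6213/1600 5123/1080

Derivation:
After step 1:
  1/3 1 2
  1 2 15/4
  1 18/5 9/2
  10/3 17/4 20/3
After step 2:
  7/9 4/3 9/4
  13/12 227/100 49/16
  67/30 307/100 1111/240
  103/36 357/80 185/36
After step 3:
  115/108 373/225 319/144
  358/225 12983/6000 7327/2400
  8323/3600 3333/1000 28621/7200
  6881/2160 6213/1600 5123/1080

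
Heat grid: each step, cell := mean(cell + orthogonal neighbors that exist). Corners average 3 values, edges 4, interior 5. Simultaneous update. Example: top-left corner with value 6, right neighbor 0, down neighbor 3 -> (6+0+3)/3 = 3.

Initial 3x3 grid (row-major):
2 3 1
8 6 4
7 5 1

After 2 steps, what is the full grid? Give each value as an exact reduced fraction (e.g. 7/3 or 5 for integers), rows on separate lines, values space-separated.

Answer: 157/36 19/5 26/9
439/80 217/50 71/20
103/18 399/80 133/36

Derivation:
After step 1:
  13/3 3 8/3
  23/4 26/5 3
  20/3 19/4 10/3
After step 2:
  157/36 19/5 26/9
  439/80 217/50 71/20
  103/18 399/80 133/36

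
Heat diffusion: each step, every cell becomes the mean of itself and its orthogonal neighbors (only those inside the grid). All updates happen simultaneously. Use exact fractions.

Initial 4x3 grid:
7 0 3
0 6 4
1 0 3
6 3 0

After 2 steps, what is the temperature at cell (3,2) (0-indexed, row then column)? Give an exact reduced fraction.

Answer: 2

Derivation:
Step 1: cell (3,2) = 2
Step 2: cell (3,2) = 2
Full grid after step 2:
  59/18 8/3 31/9
  115/48 161/50 121/48
  671/240 207/100 207/80
  22/9 611/240 2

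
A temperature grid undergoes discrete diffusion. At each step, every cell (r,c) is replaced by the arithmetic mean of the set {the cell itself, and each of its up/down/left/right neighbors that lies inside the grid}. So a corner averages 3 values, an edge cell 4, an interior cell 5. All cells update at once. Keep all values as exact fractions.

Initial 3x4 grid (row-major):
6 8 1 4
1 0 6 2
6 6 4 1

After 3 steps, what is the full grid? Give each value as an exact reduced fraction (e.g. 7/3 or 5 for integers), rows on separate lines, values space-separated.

Answer: 3029/720 4603/1200 6767/1800 6791/2160
56221/14400 1514/375 1249/375 47381/14400
4411/1080 26843/7200 26243/7200 3313/1080

Derivation:
After step 1:
  5 15/4 19/4 7/3
  13/4 21/5 13/5 13/4
  13/3 4 17/4 7/3
After step 2:
  4 177/40 403/120 31/9
  1007/240 89/25 381/100 631/240
  139/36 1007/240 791/240 59/18
After step 3:
  3029/720 4603/1200 6767/1800 6791/2160
  56221/14400 1514/375 1249/375 47381/14400
  4411/1080 26843/7200 26243/7200 3313/1080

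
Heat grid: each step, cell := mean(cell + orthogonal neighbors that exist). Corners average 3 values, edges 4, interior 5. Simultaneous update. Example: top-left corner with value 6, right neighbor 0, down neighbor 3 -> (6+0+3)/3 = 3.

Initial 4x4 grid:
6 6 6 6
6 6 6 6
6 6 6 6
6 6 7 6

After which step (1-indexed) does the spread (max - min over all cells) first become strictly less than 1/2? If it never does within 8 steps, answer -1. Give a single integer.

Step 1: max=19/3, min=6, spread=1/3
  -> spread < 1/2 first at step 1
Step 2: max=751/120, min=6, spread=31/120
Step 3: max=6691/1080, min=6, spread=211/1080
Step 4: max=664843/108000, min=6, spread=16843/108000
Step 5: max=5970643/972000, min=54079/9000, spread=130111/972000
Step 6: max=178602367/29160000, min=3247159/540000, spread=3255781/29160000
Step 7: max=5349153691/874800000, min=3251107/540000, spread=82360351/874800000
Step 8: max=160215316891/26244000000, min=585706441/97200000, spread=2074577821/26244000000

Answer: 1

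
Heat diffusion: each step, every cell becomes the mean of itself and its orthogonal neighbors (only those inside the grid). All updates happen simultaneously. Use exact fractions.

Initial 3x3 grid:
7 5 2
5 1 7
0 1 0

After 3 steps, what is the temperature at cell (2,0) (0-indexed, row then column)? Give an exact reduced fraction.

Answer: 209/80

Derivation:
Step 1: cell (2,0) = 2
Step 2: cell (2,0) = 23/12
Step 3: cell (2,0) = 209/80
Full grid after step 3:
  2227/540 54331/14400 8293/2160
  45281/14400 414/125 21053/7200
  209/80 15853/7200 1357/540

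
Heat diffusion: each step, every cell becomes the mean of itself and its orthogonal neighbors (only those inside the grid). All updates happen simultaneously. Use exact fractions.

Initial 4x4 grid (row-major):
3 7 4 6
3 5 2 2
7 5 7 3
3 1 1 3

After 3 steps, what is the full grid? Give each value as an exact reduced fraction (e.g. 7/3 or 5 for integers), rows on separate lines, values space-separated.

Answer: 4867/1080 1012/225 127/30 97/24
16117/3600 12913/3000 821/200 899/240
2953/720 2443/600 10777/3000 12493/3600
829/216 157/45 748/225 3283/1080

Derivation:
After step 1:
  13/3 19/4 19/4 4
  9/2 22/5 4 13/4
  9/2 5 18/5 15/4
  11/3 5/2 3 7/3
After step 2:
  163/36 547/120 35/8 4
  133/30 453/100 4 15/4
  53/12 4 387/100 97/30
  32/9 85/24 343/120 109/36
After step 3:
  4867/1080 1012/225 127/30 97/24
  16117/3600 12913/3000 821/200 899/240
  2953/720 2443/600 10777/3000 12493/3600
  829/216 157/45 748/225 3283/1080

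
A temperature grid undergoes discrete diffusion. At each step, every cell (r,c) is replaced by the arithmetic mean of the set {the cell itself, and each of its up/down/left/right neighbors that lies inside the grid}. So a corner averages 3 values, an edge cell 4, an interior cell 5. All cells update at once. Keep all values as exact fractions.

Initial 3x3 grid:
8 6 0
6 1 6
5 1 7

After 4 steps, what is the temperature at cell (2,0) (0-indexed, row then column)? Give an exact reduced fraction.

Answer: 18619/4320

Derivation:
Step 1: cell (2,0) = 4
Step 2: cell (2,0) = 25/6
Step 3: cell (2,0) = 35/8
Step 4: cell (2,0) = 18619/4320
Full grid after step 4:
  119149/25920 764213/172800 35713/8640
  195647/43200 304331/72000 352969/86400
  18619/4320 360469/86400 12863/3240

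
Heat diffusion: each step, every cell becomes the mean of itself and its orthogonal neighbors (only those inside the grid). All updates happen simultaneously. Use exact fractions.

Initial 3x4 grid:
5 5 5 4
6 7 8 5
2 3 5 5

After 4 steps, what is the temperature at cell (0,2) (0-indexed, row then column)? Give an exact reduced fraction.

Step 1: cell (0,2) = 11/2
Step 2: cell (0,2) = 65/12
Step 3: cell (0,2) = 4901/900
Step 4: cell (0,2) = 580253/108000
Full grid after step 4:
  168469/32400 575443/108000 580253/108000 347743/64800
  361967/72000 51591/10000 955813/180000 2292467/432000
  156569/32400 67321/13500 92813/18000 113381/21600

Answer: 580253/108000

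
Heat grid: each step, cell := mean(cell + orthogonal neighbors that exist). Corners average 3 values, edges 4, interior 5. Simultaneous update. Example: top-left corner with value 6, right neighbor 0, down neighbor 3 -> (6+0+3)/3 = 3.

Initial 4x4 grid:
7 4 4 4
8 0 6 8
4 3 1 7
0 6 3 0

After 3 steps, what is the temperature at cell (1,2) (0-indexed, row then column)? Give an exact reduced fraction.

Step 1: cell (1,2) = 19/5
Step 2: cell (1,2) = 91/20
Step 3: cell (1,2) = 12613/3000
Full grid after step 3:
  10367/2160 32123/7200 6823/1440 5239/1080
  15499/3600 25697/6000 12613/3000 1379/288
  2759/720 5219/1500 22949/6000 28691/7200
  1787/540 469/144 11533/3600 1567/432

Answer: 12613/3000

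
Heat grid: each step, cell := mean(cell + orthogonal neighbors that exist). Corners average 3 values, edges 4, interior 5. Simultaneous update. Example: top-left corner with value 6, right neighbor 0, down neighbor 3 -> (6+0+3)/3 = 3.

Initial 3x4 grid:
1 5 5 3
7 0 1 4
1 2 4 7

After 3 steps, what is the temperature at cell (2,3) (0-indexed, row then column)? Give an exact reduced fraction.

Answer: 337/90

Derivation:
Step 1: cell (2,3) = 5
Step 2: cell (2,3) = 49/12
Step 3: cell (2,3) = 337/90
Full grid after step 3:
  701/216 22103/7200 8231/2400 109/30
  40661/14400 18409/6000 6493/2000 18037/4800
  617/216 20003/7200 8131/2400 337/90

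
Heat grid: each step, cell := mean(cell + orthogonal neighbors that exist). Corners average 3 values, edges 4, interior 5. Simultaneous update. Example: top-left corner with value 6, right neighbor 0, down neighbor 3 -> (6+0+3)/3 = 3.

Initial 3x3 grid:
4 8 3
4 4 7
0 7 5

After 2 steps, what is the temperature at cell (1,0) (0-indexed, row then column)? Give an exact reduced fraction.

Answer: 9/2

Derivation:
Step 1: cell (1,0) = 3
Step 2: cell (1,0) = 9/2
Full grid after step 2:
  157/36 265/48 31/6
  9/2 9/2 277/48
  32/9 5 181/36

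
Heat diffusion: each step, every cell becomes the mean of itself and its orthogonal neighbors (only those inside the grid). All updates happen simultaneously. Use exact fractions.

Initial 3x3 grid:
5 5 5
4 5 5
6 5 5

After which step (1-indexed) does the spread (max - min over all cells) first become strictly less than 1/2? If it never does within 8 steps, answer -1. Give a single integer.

Answer: 2

Derivation:
Step 1: max=21/4, min=14/3, spread=7/12
Step 2: max=61/12, min=73/15, spread=13/60
  -> spread < 1/2 first at step 2
Step 3: max=24227/4800, min=658/135, spread=7483/43200
Step 4: max=217057/43200, min=531779/108000, spread=21727/216000
Step 5: max=28802681/5760000, min=4792289/972000, spread=10906147/155520000
Step 6: max=776894713/155520000, min=576999941/116640000, spread=36295/746496
Step 7: max=46523762411/9331200000, min=8663484163/1749600000, spread=305773/8957952
Step 8: max=2789298305617/559872000000, min=2081911420619/419904000000, spread=2575951/107495424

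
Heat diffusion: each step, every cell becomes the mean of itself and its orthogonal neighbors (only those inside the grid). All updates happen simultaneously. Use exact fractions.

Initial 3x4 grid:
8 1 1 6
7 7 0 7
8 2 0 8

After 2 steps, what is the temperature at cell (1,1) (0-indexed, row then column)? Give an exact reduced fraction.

Answer: 112/25

Derivation:
Step 1: cell (1,1) = 17/5
Step 2: cell (1,1) = 112/25
Full grid after step 2:
  205/36 899/240 167/48 143/36
  219/40 112/25 323/100 215/48
  209/36 949/240 59/16 17/4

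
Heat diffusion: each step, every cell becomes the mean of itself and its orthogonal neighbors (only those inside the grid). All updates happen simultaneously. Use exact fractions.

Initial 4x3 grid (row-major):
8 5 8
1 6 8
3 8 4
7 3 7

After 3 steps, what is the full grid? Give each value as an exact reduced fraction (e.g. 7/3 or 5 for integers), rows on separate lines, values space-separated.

Answer: 1457/270 85283/14400 1153/180
36739/7200 34327/6000 14713/2400
36389/7200 10619/2000 42589/7200
5299/1080 8657/1600 5969/1080

Derivation:
After step 1:
  14/3 27/4 7
  9/2 28/5 13/2
  19/4 24/5 27/4
  13/3 25/4 14/3
After step 2:
  191/36 1441/240 27/4
  1171/240 563/100 517/80
  1103/240 563/100 1363/240
  46/9 401/80 53/9
After step 3:
  1457/270 85283/14400 1153/180
  36739/7200 34327/6000 14713/2400
  36389/7200 10619/2000 42589/7200
  5299/1080 8657/1600 5969/1080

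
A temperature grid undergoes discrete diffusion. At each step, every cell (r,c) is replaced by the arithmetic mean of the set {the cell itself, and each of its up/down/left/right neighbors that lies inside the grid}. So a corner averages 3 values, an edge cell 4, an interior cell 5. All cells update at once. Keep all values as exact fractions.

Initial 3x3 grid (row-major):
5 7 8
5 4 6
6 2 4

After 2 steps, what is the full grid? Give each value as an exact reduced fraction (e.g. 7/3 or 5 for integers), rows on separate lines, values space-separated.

Answer: 50/9 88/15 37/6
99/20 253/50 213/40
40/9 257/60 9/2

Derivation:
After step 1:
  17/3 6 7
  5 24/5 11/2
  13/3 4 4
After step 2:
  50/9 88/15 37/6
  99/20 253/50 213/40
  40/9 257/60 9/2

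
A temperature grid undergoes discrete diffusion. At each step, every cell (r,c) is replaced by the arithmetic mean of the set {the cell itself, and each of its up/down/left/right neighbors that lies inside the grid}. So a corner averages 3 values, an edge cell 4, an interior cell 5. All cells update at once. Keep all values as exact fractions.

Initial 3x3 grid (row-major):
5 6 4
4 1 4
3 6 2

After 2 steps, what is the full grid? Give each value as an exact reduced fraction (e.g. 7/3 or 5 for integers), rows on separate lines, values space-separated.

After step 1:
  5 4 14/3
  13/4 21/5 11/4
  13/3 3 4
After step 2:
  49/12 67/15 137/36
  1007/240 86/25 937/240
  127/36 233/60 13/4

Answer: 49/12 67/15 137/36
1007/240 86/25 937/240
127/36 233/60 13/4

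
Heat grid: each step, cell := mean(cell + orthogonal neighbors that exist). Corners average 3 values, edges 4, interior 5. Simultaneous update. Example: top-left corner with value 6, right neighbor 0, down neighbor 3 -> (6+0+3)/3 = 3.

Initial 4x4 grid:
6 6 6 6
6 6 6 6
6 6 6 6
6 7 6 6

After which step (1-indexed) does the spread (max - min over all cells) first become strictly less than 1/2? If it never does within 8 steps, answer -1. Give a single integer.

Answer: 1

Derivation:
Step 1: max=19/3, min=6, spread=1/3
  -> spread < 1/2 first at step 1
Step 2: max=751/120, min=6, spread=31/120
Step 3: max=6691/1080, min=6, spread=211/1080
Step 4: max=664843/108000, min=6, spread=16843/108000
Step 5: max=5970643/972000, min=54079/9000, spread=130111/972000
Step 6: max=178602367/29160000, min=3247159/540000, spread=3255781/29160000
Step 7: max=5349153691/874800000, min=3251107/540000, spread=82360351/874800000
Step 8: max=160215316891/26244000000, min=585706441/97200000, spread=2074577821/26244000000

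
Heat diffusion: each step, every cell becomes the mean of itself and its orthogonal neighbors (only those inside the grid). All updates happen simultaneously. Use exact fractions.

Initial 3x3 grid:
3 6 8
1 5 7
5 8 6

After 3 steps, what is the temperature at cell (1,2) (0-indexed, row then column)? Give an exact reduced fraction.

Answer: 14813/2400

Derivation:
Step 1: cell (1,2) = 13/2
Step 2: cell (1,2) = 259/40
Step 3: cell (1,2) = 14813/2400
Full grid after step 3:
  614/135 38039/7200 1087/180
  11063/2400 5431/1000 14813/2400
  5297/1080 5033/900 2249/360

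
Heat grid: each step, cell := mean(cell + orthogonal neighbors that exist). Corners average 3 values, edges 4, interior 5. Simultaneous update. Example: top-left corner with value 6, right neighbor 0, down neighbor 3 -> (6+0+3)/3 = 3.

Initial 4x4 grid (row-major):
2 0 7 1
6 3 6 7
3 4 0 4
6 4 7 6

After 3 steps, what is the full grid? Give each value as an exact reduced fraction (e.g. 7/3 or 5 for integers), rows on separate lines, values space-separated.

Answer: 7183/2160 3119/900 393/100 3107/720
25417/7200 22489/6000 8117/2000 3539/800
29633/7200 23669/6000 5231/1200 32371/7200
9203/2160 1009/225 998/225 10237/2160

Derivation:
After step 1:
  8/3 3 7/2 5
  7/2 19/5 23/5 9/2
  19/4 14/5 21/5 17/4
  13/3 21/4 17/4 17/3
After step 2:
  55/18 389/120 161/40 13/3
  883/240 177/50 103/25 367/80
  923/240 104/25 201/50 1117/240
  43/9 499/120 581/120 85/18
After step 3:
  7183/2160 3119/900 393/100 3107/720
  25417/7200 22489/6000 8117/2000 3539/800
  29633/7200 23669/6000 5231/1200 32371/7200
  9203/2160 1009/225 998/225 10237/2160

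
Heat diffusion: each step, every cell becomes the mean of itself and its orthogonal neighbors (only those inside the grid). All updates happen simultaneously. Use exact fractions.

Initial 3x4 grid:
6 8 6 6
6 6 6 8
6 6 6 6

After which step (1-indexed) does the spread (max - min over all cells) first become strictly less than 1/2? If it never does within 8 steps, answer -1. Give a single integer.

Step 1: max=20/3, min=6, spread=2/3
Step 2: max=787/120, min=6, spread=67/120
Step 3: max=7067/1080, min=551/90, spread=91/216
  -> spread < 1/2 first at step 3
Step 4: max=421123/64800, min=16657/2700, spread=4271/12960
Step 5: max=25156997/3888000, min=37289/6000, spread=39749/155520
Step 6: max=1503578023/233280000, min=7586419/1215000, spread=1879423/9331200
Step 7: max=89938711157/13996800000, min=1827479959/291600000, spread=3551477/22394880
Step 8: max=5383203076063/839808000000, min=9162151213/1458000000, spread=846431819/6718464000

Answer: 3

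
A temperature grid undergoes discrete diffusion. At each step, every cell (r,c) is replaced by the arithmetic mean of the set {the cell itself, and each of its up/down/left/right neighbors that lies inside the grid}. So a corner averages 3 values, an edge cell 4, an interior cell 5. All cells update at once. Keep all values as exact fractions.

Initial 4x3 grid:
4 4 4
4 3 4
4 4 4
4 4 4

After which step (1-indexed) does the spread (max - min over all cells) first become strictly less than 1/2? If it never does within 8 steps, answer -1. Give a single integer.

Answer: 1

Derivation:
Step 1: max=4, min=15/4, spread=1/4
  -> spread < 1/2 first at step 1
Step 2: max=4, min=377/100, spread=23/100
Step 3: max=1587/400, min=18389/4800, spread=131/960
Step 4: max=28409/7200, min=166249/43200, spread=841/8640
Step 5: max=5666627/1440000, min=66577949/17280000, spread=56863/691200
Step 6: max=50850457/12960000, min=600545659/155520000, spread=386393/6220800
Step 7: max=20315641187/5184000000, min=240438276869/62208000000, spread=26795339/497664000
Step 8: max=1217073850333/311040000000, min=14446104285871/3732480000000, spread=254051069/5971968000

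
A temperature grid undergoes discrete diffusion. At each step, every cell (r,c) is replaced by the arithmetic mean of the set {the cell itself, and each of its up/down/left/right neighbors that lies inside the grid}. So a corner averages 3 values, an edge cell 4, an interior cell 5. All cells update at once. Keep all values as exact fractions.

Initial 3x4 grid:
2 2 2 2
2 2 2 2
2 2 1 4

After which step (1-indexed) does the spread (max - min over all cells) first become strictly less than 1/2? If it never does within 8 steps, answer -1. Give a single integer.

Answer: 2

Derivation:
Step 1: max=5/2, min=7/4, spread=3/4
Step 2: max=85/36, min=191/100, spread=203/450
  -> spread < 1/2 first at step 2
Step 3: max=15833/7200, min=587/300, spread=349/1440
Step 4: max=140603/64800, min=10609/5400, spread=2659/12960
Step 5: max=8260117/3888000, min=266839/135000, spread=2875769/19440000
Step 6: max=492634583/233280000, min=715771/360000, spread=1152599/9331200
Step 7: max=29316349597/13996800000, min=1940321393/972000000, spread=6878607689/69984000000
Step 8: max=1751713429223/839808000000, min=45658457/22781250, spread=548480563/6718464000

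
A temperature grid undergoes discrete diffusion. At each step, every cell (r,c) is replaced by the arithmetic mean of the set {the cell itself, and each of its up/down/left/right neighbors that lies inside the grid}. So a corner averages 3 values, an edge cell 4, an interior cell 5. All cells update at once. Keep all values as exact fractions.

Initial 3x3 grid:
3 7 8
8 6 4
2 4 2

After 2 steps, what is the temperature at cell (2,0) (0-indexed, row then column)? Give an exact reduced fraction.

Step 1: cell (2,0) = 14/3
Step 2: cell (2,0) = 155/36
Full grid after step 2:
  67/12 181/30 52/9
  1273/240 501/100 307/60
  155/36 173/40 71/18

Answer: 155/36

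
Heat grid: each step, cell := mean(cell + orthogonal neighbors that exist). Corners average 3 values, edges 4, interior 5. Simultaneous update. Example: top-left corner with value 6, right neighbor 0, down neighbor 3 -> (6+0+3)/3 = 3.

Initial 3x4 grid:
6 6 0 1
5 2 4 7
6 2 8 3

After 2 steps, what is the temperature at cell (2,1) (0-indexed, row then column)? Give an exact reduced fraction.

Step 1: cell (2,1) = 9/2
Step 2: cell (2,1) = 1013/240
Full grid after step 2:
  167/36 943/240 787/240 55/18
  371/80 83/20 15/4 997/240
  163/36 1013/240 379/80 14/3

Answer: 1013/240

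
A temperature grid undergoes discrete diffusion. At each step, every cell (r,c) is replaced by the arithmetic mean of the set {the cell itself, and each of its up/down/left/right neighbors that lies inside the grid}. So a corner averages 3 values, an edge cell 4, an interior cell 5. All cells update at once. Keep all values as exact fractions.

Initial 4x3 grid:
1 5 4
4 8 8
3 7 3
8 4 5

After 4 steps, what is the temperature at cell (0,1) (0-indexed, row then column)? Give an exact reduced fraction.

Answer: 241349/48000

Derivation:
Step 1: cell (0,1) = 9/2
Step 2: cell (0,1) = 199/40
Step 3: cell (0,1) = 3871/800
Step 4: cell (0,1) = 241349/48000
Full grid after step 4:
  304649/64800 241349/48000 336799/64800
  534619/108000 101481/20000 582119/108000
  181933/36000 53153/10000 190433/36000
  4717/900 2599/500 19193/3600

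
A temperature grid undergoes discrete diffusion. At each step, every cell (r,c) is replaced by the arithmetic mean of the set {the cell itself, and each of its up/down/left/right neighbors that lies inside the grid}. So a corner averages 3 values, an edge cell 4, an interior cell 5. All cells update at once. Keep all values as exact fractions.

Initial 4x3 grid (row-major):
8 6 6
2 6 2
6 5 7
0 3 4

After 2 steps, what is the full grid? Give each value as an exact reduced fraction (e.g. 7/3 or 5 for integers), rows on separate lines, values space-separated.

After step 1:
  16/3 13/2 14/3
  11/2 21/5 21/4
  13/4 27/5 9/2
  3 3 14/3
After step 2:
  52/9 207/40 197/36
  1097/240 537/100 1117/240
  343/80 407/100 1189/240
  37/12 241/60 73/18

Answer: 52/9 207/40 197/36
1097/240 537/100 1117/240
343/80 407/100 1189/240
37/12 241/60 73/18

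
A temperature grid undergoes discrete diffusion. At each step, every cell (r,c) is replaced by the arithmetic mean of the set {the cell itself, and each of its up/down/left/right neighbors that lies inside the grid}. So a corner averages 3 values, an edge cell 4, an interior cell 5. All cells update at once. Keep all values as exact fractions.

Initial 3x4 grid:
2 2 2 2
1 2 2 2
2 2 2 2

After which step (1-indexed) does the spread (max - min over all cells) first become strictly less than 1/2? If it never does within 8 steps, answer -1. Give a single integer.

Answer: 1

Derivation:
Step 1: max=2, min=5/3, spread=1/3
  -> spread < 1/2 first at step 1
Step 2: max=2, min=413/240, spread=67/240
Step 3: max=2, min=3883/2160, spread=437/2160
Step 4: max=1991/1000, min=1570469/864000, spread=29951/172800
Step 5: max=6671/3375, min=14336179/7776000, spread=206761/1555200
Step 6: max=10634329/5400000, min=5764604429/3110400000, spread=14430763/124416000
Step 7: max=846347273/432000000, min=348140258311/186624000000, spread=139854109/1492992000
Step 8: max=75908771023/38880000000, min=20972408109749/11197440000000, spread=7114543559/89579520000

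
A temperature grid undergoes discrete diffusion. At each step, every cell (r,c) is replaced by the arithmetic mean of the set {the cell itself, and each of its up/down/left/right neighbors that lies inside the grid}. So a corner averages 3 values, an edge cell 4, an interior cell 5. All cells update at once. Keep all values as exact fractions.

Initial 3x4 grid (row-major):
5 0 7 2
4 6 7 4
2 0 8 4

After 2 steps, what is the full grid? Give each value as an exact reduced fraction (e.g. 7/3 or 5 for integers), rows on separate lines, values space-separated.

Answer: 47/12 149/40 577/120 151/36
253/80 451/100 114/25 1219/240
41/12 283/80 1229/240 43/9

Derivation:
After step 1:
  3 9/2 4 13/3
  17/4 17/5 32/5 17/4
  2 4 19/4 16/3
After step 2:
  47/12 149/40 577/120 151/36
  253/80 451/100 114/25 1219/240
  41/12 283/80 1229/240 43/9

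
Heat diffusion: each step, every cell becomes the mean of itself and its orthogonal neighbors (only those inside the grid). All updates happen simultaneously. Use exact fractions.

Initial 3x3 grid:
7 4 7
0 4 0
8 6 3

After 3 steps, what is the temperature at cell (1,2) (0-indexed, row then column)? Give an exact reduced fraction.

Step 1: cell (1,2) = 7/2
Step 2: cell (1,2) = 389/120
Step 3: cell (1,2) = 28333/7200
Full grid after step 3:
  9013/2160 30833/7200 2047/540
  64291/14400 1941/500 28333/7200
  1151/270 61541/14400 887/240

Answer: 28333/7200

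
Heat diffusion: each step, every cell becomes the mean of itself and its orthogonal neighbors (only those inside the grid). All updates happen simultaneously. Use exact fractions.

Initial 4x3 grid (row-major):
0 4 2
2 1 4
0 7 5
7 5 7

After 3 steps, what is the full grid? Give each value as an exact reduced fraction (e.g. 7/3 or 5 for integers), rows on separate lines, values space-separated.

Answer: 811/360 33859/14400 3343/1080
1943/800 19691/6000 24587/7200
9119/2400 5929/1500 34357/7200
343/80 36787/7200 11101/2160

Derivation:
After step 1:
  2 7/4 10/3
  3/4 18/5 3
  4 18/5 23/4
  4 13/2 17/3
After step 2:
  3/2 641/240 97/36
  207/80 127/50 941/240
  247/80 469/100 1081/240
  29/6 593/120 215/36
After step 3:
  811/360 33859/14400 3343/1080
  1943/800 19691/6000 24587/7200
  9119/2400 5929/1500 34357/7200
  343/80 36787/7200 11101/2160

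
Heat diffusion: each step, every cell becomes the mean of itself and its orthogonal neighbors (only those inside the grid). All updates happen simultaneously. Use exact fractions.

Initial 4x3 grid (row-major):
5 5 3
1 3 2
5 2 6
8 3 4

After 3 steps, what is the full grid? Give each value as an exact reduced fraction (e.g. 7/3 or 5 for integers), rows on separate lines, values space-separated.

Answer: 3803/1080 533/150 461/135
6661/1800 3437/1000 12697/3600
7091/1800 23377/6000 13207/3600
9443/2160 59813/14400 8813/2160

Derivation:
After step 1:
  11/3 4 10/3
  7/2 13/5 7/2
  4 19/5 7/2
  16/3 17/4 13/3
After step 2:
  67/18 17/5 65/18
  413/120 87/25 97/30
  499/120 363/100 227/60
  163/36 1063/240 145/36
After step 3:
  3803/1080 533/150 461/135
  6661/1800 3437/1000 12697/3600
  7091/1800 23377/6000 13207/3600
  9443/2160 59813/14400 8813/2160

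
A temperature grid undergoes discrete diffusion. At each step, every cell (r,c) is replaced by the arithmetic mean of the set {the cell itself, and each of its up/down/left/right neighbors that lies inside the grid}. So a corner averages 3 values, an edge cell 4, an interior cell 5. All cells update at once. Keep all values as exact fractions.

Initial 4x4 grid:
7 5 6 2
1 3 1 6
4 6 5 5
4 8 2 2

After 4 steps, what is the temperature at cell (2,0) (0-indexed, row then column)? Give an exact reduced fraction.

Step 1: cell (2,0) = 15/4
Step 2: cell (2,0) = 541/120
Step 3: cell (2,0) = 3859/900
Step 4: cell (2,0) = 23939/5400
Full grid after step 4:
  273431/64800 177097/43200 180089/43200 259897/64800
  11227/2700 30569/7200 721399/180000 87919/21600
  23939/5400 763259/180000 252283/60000 142021/36000
  290837/64800 194011/43200 99839/24000 88189/21600

Answer: 23939/5400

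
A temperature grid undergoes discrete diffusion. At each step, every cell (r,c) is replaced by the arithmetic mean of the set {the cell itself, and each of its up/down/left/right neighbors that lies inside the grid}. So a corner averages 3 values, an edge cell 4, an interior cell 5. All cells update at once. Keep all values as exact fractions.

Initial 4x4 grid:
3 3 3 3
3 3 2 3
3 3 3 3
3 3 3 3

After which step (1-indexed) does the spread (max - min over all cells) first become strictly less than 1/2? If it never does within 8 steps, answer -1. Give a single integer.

Step 1: max=3, min=11/4, spread=1/4
  -> spread < 1/2 first at step 1
Step 2: max=3, min=139/50, spread=11/50
Step 3: max=3, min=6833/2400, spread=367/2400
Step 4: max=1787/600, min=30829/10800, spread=1337/10800
Step 5: max=53531/18000, min=930331/324000, spread=33227/324000
Step 6: max=319951/108000, min=27945673/9720000, spread=849917/9720000
Step 7: max=4791467/1620000, min=841085653/291600000, spread=21378407/291600000
Step 8: max=1434311657/486000000, min=25277537629/8748000000, spread=540072197/8748000000

Answer: 1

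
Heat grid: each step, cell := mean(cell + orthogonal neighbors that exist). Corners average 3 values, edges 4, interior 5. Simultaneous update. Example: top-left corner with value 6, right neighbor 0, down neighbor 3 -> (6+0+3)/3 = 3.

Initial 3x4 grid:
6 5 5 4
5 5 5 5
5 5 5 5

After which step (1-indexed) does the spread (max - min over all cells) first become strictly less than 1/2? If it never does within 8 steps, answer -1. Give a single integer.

Answer: 3

Derivation:
Step 1: max=16/3, min=14/3, spread=2/3
Step 2: max=95/18, min=85/18, spread=5/9
Step 3: max=2233/432, min=2087/432, spread=73/216
  -> spread < 1/2 first at step 3
Step 4: max=133187/25920, min=126013/25920, spread=3587/12960
Step 5: max=1586597/311040, min=1523803/311040, spread=31397/155520
Step 6: max=94866271/18662400, min=91757729/18662400, spread=1554271/9331200
Step 7: max=7566262493/1492992000, min=7363657507/1492992000, spread=101302493/746496000
Step 8: max=90575587739/17915904000, min=88583452261/17915904000, spread=996067739/8957952000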